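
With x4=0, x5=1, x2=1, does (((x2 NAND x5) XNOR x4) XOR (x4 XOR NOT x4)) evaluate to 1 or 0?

Substituting: (((1 NAND 1) XNOR 0) XOR (0 XOR NOT 0))
= 0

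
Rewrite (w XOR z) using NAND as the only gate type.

((w NAND (w NAND z)) NAND (z NAND (w NAND z)))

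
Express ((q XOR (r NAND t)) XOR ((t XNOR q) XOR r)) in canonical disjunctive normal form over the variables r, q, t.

(NOT r AND NOT q AND t) OR (NOT r AND q AND t) OR (r AND NOT q AND NOT t) OR (r AND NOT q AND t) OR (r AND q AND NOT t) OR (r AND q AND t)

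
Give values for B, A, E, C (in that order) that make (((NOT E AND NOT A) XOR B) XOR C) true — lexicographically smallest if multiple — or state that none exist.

B=0, A=0, E=0, C=0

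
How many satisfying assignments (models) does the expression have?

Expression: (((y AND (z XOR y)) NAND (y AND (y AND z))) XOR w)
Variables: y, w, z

Satisfying assignments: (0,0,0), (0,0,1), (1,0,0), (1,0,1)
Count: 4 out of 8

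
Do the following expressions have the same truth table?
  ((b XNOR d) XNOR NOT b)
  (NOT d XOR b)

No. Counterexample: with d=0, b=1, Expression 1 = 1 but Expression 2 = 0.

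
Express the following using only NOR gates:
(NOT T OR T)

(((T NOR T) NOR T) NOR ((T NOR T) NOR T))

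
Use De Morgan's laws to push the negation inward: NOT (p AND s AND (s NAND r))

NOT p OR NOT s OR NOT (s NAND r)
De Morgan's: NOT(AND of terms) = OR of negations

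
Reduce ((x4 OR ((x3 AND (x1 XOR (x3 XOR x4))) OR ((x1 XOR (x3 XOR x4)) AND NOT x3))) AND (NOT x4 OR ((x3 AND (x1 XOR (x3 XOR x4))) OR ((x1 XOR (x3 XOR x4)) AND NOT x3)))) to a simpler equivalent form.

By distribution ((E OR v) AND (E OR NOT v) = E) then distribution ((E AND v) OR (E AND NOT v) = E):
= (x1 XOR (x3 XOR x4))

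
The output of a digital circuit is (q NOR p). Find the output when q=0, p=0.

Substituting: (0 NOR 0)
= 1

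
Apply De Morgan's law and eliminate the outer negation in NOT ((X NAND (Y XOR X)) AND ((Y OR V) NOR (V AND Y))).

NOT (X NAND (Y XOR X)) OR NOT ((Y OR V) NOR (V AND Y))
De Morgan's: NOT(AND of terms) = OR of negations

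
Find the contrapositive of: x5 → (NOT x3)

Contrapositive: x3 → NOT x5
Note: A statement and its contrapositive are logically equivalent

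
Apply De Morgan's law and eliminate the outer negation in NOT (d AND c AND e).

NOT d OR NOT c OR NOT e
De Morgan's: NOT(AND of terms) = OR of negations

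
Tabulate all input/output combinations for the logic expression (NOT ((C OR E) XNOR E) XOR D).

C | E | D | Output
------------------
0 | 0 | 0 | 0
0 | 0 | 1 | 1
0 | 1 | 0 | 0
0 | 1 | 1 | 1
1 | 0 | 0 | 1
1 | 0 | 1 | 0
1 | 1 | 0 | 0
1 | 1 | 1 | 1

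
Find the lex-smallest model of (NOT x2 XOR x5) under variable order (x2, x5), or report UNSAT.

x2=0, x5=0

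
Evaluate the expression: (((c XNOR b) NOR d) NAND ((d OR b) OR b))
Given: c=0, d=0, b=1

Substituting: (((0 XNOR 1) NOR 0) NAND ((0 OR 1) OR 1))
= 0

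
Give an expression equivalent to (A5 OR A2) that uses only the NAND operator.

((A5 NAND A5) NAND (A2 NAND A2))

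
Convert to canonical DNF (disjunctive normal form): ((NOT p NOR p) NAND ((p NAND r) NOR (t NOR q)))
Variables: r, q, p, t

(NOT r AND NOT q AND NOT p AND NOT t) OR (NOT r AND NOT q AND NOT p AND t) OR (NOT r AND NOT q AND p AND NOT t) OR (NOT r AND NOT q AND p AND t) OR (NOT r AND q AND NOT p AND NOT t) OR (NOT r AND q AND NOT p AND t) OR (NOT r AND q AND p AND NOT t) OR (NOT r AND q AND p AND t) OR (r AND NOT q AND NOT p AND NOT t) OR (r AND NOT q AND NOT p AND t) OR (r AND NOT q AND p AND NOT t) OR (r AND NOT q AND p AND t) OR (r AND q AND NOT p AND NOT t) OR (r AND q AND NOT p AND t) OR (r AND q AND p AND NOT t) OR (r AND q AND p AND t)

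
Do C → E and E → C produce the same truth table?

No, Converse is not equivalent to original (counterexample: C=0, E=1, A=0)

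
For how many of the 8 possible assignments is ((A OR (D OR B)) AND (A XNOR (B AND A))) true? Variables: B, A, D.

Satisfying assignments: (0,0,1), (1,0,0), (1,0,1), (1,1,0), (1,1,1)
Count: 5 out of 8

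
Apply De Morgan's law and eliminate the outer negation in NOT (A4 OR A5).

NOT A4 AND NOT A5
De Morgan's: NOT(OR of terms) = AND of negations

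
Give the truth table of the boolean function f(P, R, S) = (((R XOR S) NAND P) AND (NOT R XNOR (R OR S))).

P | R | S | Output
------------------
0 | 0 | 0 | 0
0 | 0 | 1 | 1
0 | 1 | 0 | 0
0 | 1 | 1 | 0
1 | 0 | 0 | 0
1 | 0 | 1 | 0
1 | 1 | 0 | 0
1 | 1 | 1 | 0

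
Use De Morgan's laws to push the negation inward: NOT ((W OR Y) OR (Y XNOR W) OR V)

NOT (W OR Y) AND NOT (Y XNOR W) AND NOT V
De Morgan's: NOT(OR of terms) = AND of negations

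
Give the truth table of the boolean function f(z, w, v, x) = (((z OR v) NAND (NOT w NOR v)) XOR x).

z | w | v | x | Output
----------------------
0 | 0 | 0 | 0 | 1
0 | 0 | 0 | 1 | 0
0 | 0 | 1 | 0 | 1
0 | 0 | 1 | 1 | 0
0 | 1 | 0 | 0 | 1
0 | 1 | 0 | 1 | 0
0 | 1 | 1 | 0 | 1
0 | 1 | 1 | 1 | 0
1 | 0 | 0 | 0 | 1
1 | 0 | 0 | 1 | 0
1 | 0 | 1 | 0 | 1
1 | 0 | 1 | 1 | 0
1 | 1 | 0 | 0 | 0
1 | 1 | 0 | 1 | 1
1 | 1 | 1 | 0 | 1
1 | 1 | 1 | 1 | 0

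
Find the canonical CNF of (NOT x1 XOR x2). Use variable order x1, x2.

(x1 OR NOT x2) AND (NOT x1 OR x2)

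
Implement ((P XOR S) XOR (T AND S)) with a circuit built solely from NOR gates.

((((((((P NOR S) NOR (P NOR S)) NOR ((P NOR S) NOR (P NOR S))) NOR ((((P NOR P) NOR (S NOR S)) NOR ((P NOR P) NOR (S NOR S))) NOR (((P NOR P) NOR (S NOR S)) NOR ((P NOR P) NOR (S NOR S))))) NOR ((T NOR T) NOR (S NOR S))) NOR (((((P NOR S) NOR (P NOR S)) NOR ((P NOR S) NOR (P NOR S))) NOR ((((P NOR P) NOR (S NOR S)) NOR ((P NOR P) NOR (S NOR S))) NOR (((P NOR P) NOR (S NOR S)) NOR ((P NOR P) NOR (S NOR S))))) NOR ((T NOR T) NOR (S NOR S)))) NOR ((((((P NOR S) NOR (P NOR S)) NOR ((P NOR S) NOR (P NOR S))) NOR ((((P NOR P) NOR (S NOR S)) NOR ((P NOR P) NOR (S NOR S))) NOR (((P NOR P) NOR (S NOR S)) NOR ((P NOR P) NOR (S NOR S))))) NOR ((T NOR T) NOR (S NOR S))) NOR (((((P NOR S) NOR (P NOR S)) NOR ((P NOR S) NOR (P NOR S))) NOR ((((P NOR P) NOR (S NOR S)) NOR ((P NOR P) NOR (S NOR S))) NOR (((P NOR P) NOR (S NOR S)) NOR ((P NOR P) NOR (S NOR S))))) NOR ((T NOR T) NOR (S NOR S))))) NOR ((((((((P NOR S) NOR (P NOR S)) NOR ((P NOR S) NOR (P NOR S))) NOR ((((P NOR P) NOR (S NOR S)) NOR ((P NOR P) NOR (S NOR S))) NOR (((P NOR P) NOR (S NOR S)) NOR ((P NOR P) NOR (S NOR S))))) NOR ((((P NOR S) NOR (P NOR S)) NOR ((P NOR S) NOR (P NOR S))) NOR ((((P NOR P) NOR (S NOR S)) NOR ((P NOR P) NOR (S NOR S))) NOR (((P NOR P) NOR (S NOR S)) NOR ((P NOR P) NOR (S NOR S)))))) NOR (((T NOR T) NOR (S NOR S)) NOR ((T NOR T) NOR (S NOR S)))) NOR ((((((P NOR S) NOR (P NOR S)) NOR ((P NOR S) NOR (P NOR S))) NOR ((((P NOR P) NOR (S NOR S)) NOR ((P NOR P) NOR (S NOR S))) NOR (((P NOR P) NOR (S NOR S)) NOR ((P NOR P) NOR (S NOR S))))) NOR ((((P NOR S) NOR (P NOR S)) NOR ((P NOR S) NOR (P NOR S))) NOR ((((P NOR P) NOR (S NOR S)) NOR ((P NOR P) NOR (S NOR S))) NOR (((P NOR P) NOR (S NOR S)) NOR ((P NOR P) NOR (S NOR S)))))) NOR (((T NOR T) NOR (S NOR S)) NOR ((T NOR T) NOR (S NOR S))))) NOR (((((((P NOR S) NOR (P NOR S)) NOR ((P NOR S) NOR (P NOR S))) NOR ((((P NOR P) NOR (S NOR S)) NOR ((P NOR P) NOR (S NOR S))) NOR (((P NOR P) NOR (S NOR S)) NOR ((P NOR P) NOR (S NOR S))))) NOR ((((P NOR S) NOR (P NOR S)) NOR ((P NOR S) NOR (P NOR S))) NOR ((((P NOR P) NOR (S NOR S)) NOR ((P NOR P) NOR (S NOR S))) NOR (((P NOR P) NOR (S NOR S)) NOR ((P NOR P) NOR (S NOR S)))))) NOR (((T NOR T) NOR (S NOR S)) NOR ((T NOR T) NOR (S NOR S)))) NOR ((((((P NOR S) NOR (P NOR S)) NOR ((P NOR S) NOR (P NOR S))) NOR ((((P NOR P) NOR (S NOR S)) NOR ((P NOR P) NOR (S NOR S))) NOR (((P NOR P) NOR (S NOR S)) NOR ((P NOR P) NOR (S NOR S))))) NOR ((((P NOR S) NOR (P NOR S)) NOR ((P NOR S) NOR (P NOR S))) NOR ((((P NOR P) NOR (S NOR S)) NOR ((P NOR P) NOR (S NOR S))) NOR (((P NOR P) NOR (S NOR S)) NOR ((P NOR P) NOR (S NOR S)))))) NOR (((T NOR T) NOR (S NOR S)) NOR ((T NOR T) NOR (S NOR S)))))))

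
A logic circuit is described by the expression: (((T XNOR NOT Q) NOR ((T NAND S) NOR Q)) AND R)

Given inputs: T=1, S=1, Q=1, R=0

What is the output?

Substituting: (((1 XNOR NOT 1) NOR ((1 NAND 1) NOR 1)) AND 0)
= 0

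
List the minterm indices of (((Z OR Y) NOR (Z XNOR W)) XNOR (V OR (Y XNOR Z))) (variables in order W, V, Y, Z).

Σm(1, 2, 8, 9, 10, 12) = (NOT W AND NOT V AND NOT Y AND Z) OR (NOT W AND NOT V AND Y AND NOT Z) OR (W AND NOT V AND NOT Y AND NOT Z) OR (W AND NOT V AND NOT Y AND Z) OR (W AND NOT V AND Y AND NOT Z) OR (W AND V AND NOT Y AND NOT Z)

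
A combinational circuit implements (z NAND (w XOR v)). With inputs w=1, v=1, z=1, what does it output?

Substituting: (1 NAND (1 XOR 1))
= 1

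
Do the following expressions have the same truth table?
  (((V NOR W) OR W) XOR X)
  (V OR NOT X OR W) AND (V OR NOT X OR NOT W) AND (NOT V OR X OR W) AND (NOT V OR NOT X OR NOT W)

Yes, they are equivalent — the two output columns agree on all 8 assignments:
V | X | W | Expression 1 | Expression 2
---------------------------------------
0 | 0 | 0 | 1 | 1
0 | 0 | 1 | 1 | 1
0 | 1 | 0 | 0 | 0
0 | 1 | 1 | 0 | 0
1 | 0 | 0 | 0 | 0
1 | 0 | 1 | 1 | 1
1 | 1 | 0 | 1 | 1
1 | 1 | 1 | 0 | 0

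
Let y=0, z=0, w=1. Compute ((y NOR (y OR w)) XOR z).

Substituting: ((0 NOR (0 OR 1)) XOR 0)
= 0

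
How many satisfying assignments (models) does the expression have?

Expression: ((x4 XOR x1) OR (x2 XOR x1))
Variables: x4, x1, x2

Satisfying assignments: (0,0,1), (0,1,0), (0,1,1), (1,0,0), (1,0,1), (1,1,0)
Count: 6 out of 8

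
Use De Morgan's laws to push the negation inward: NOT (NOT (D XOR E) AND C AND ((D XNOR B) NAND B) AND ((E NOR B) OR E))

(D XOR E) OR NOT C OR NOT ((D XNOR B) NAND B) OR NOT ((E NOR B) OR E)
De Morgan's: NOT(AND of terms) = OR of negations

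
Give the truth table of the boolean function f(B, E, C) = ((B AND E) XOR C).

B | E | C | Output
------------------
0 | 0 | 0 | 0
0 | 0 | 1 | 1
0 | 1 | 0 | 0
0 | 1 | 1 | 1
1 | 0 | 0 | 0
1 | 0 | 1 | 1
1 | 1 | 0 | 1
1 | 1 | 1 | 0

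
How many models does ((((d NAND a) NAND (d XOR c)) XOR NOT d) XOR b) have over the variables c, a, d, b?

Satisfying assignments: (0,0,0,1), (0,0,1,1), (0,1,0,1), (0,1,1,0), (1,0,0,0), (1,0,1,0), (1,1,0,0), (1,1,1,0)
Count: 8 out of 16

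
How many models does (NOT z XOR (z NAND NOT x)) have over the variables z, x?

Satisfying assignments: (1,1)
Count: 1 out of 4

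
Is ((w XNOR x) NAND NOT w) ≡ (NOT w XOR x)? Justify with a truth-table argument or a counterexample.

No. Counterexample: with w=0, x=0, Expression 1 = 0 but Expression 2 = 1.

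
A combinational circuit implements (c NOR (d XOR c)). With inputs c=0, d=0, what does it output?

Substituting: (0 NOR (0 XOR 0))
= 1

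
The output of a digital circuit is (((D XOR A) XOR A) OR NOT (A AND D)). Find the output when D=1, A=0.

Substituting: (((1 XOR 0) XOR 0) OR NOT (0 AND 1))
= 1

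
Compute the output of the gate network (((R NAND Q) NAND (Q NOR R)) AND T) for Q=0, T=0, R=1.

Substituting: (((1 NAND 0) NAND (0 NOR 1)) AND 0)
= 0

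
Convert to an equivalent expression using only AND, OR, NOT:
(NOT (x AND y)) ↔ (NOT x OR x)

((NOT (x AND y)) AND (NOT x OR x)) OR ((x AND y) AND NOT (NOT x OR x))
(Biconditional = both true or both false)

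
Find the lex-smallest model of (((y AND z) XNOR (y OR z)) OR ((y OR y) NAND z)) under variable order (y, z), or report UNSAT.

y=0, z=0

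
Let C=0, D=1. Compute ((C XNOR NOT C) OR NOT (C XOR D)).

Substituting: ((0 XNOR NOT 0) OR NOT (0 XOR 1))
= 0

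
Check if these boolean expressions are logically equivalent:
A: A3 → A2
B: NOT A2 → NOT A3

Yes, Contrapositive is always equivalent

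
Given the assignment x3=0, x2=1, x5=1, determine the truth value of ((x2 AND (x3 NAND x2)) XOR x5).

Substituting: ((1 AND (0 NAND 1)) XOR 1)
= 0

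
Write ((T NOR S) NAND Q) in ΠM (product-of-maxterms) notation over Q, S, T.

ΠM(4) = (NOT Q OR S OR T)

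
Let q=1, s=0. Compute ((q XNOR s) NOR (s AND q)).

Substituting: ((1 XNOR 0) NOR (0 AND 1))
= 1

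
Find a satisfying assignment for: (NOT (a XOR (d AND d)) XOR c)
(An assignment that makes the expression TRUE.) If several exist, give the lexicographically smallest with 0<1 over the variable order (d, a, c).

d=0, a=0, c=0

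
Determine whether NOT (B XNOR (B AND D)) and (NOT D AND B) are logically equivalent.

Yes, they are equivalent — the two output columns agree on all 4 assignments:
D | B | Expression 1 | Expression 2
-----------------------------------
0 | 0 | 0 | 0
0 | 1 | 1 | 1
1 | 0 | 0 | 0
1 | 1 | 0 | 0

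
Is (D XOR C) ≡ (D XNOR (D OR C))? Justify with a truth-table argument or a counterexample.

No. Counterexample: with D=0, C=0, Expression 1 = 0 but Expression 2 = 1.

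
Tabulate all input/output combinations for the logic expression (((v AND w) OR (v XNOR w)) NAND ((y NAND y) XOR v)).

y | v | w | Output
------------------
0 | 0 | 0 | 0
0 | 0 | 1 | 1
0 | 1 | 0 | 1
0 | 1 | 1 | 1
1 | 0 | 0 | 1
1 | 0 | 1 | 1
1 | 1 | 0 | 1
1 | 1 | 1 | 0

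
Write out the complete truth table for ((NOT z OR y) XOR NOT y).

z | y | Output
--------------
0 | 0 | 0
0 | 1 | 1
1 | 0 | 1
1 | 1 | 1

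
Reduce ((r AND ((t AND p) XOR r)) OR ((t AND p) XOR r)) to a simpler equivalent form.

By absorption (E OR (E AND v) = E):
= ((t AND p) XOR r)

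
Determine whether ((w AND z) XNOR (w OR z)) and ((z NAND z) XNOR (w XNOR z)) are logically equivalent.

No. Counterexample: with w=0, z=1, Expression 1 = 0 but Expression 2 = 1.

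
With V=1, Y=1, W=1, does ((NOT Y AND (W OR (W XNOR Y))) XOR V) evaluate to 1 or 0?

Substituting: ((NOT 1 AND (1 OR (1 XNOR 1))) XOR 1)
= 1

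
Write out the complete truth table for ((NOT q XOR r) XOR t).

r | t | q | Output
------------------
0 | 0 | 0 | 1
0 | 0 | 1 | 0
0 | 1 | 0 | 0
0 | 1 | 1 | 1
1 | 0 | 0 | 0
1 | 0 | 1 | 1
1 | 1 | 0 | 1
1 | 1 | 1 | 0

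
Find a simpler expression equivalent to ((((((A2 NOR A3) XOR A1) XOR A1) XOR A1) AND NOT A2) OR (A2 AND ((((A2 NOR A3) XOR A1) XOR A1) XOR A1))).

By distribution ((E AND v) OR (E AND NOT v) = E) then XOR self-cancellation ((E XOR v) XOR v = E):
= ((A2 NOR A3) XOR A1)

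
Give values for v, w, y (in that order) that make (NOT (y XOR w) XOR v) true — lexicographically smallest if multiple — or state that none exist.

v=0, w=0, y=0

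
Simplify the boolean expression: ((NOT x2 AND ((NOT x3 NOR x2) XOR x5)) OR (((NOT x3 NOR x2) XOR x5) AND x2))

By distribution ((E AND v) OR (E AND NOT v) = E):
= ((NOT x3 NOR x2) XOR x5)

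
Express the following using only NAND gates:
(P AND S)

((P NAND S) NAND (P NAND S))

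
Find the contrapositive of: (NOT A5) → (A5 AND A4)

Contrapositive: NOT (A5 AND A4) → A5
Note: A statement and its contrapositive are logically equivalent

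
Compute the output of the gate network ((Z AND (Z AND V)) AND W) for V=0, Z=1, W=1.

Substituting: ((1 AND (1 AND 0)) AND 1)
= 0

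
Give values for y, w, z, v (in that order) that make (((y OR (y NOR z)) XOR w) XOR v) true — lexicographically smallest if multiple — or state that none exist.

y=0, w=0, z=0, v=0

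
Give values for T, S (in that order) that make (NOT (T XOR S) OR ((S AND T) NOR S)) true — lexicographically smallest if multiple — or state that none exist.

T=0, S=0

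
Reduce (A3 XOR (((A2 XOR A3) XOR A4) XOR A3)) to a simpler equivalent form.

By XOR self-cancellation ((E XOR v) XOR v = E):
= ((A2 XOR A3) XOR A4)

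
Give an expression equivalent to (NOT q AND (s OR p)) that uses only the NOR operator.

(((q NOR q) NOR (q NOR q)) NOR (((s NOR p) NOR (s NOR p)) NOR ((s NOR p) NOR (s NOR p))))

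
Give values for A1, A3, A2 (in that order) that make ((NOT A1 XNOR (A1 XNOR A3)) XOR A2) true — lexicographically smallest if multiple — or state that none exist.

A1=0, A3=0, A2=0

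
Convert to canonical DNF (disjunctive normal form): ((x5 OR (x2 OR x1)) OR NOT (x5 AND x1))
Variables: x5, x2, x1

(NOT x5 AND NOT x2 AND NOT x1) OR (NOT x5 AND NOT x2 AND x1) OR (NOT x5 AND x2 AND NOT x1) OR (NOT x5 AND x2 AND x1) OR (x5 AND NOT x2 AND NOT x1) OR (x5 AND NOT x2 AND x1) OR (x5 AND x2 AND NOT x1) OR (x5 AND x2 AND x1)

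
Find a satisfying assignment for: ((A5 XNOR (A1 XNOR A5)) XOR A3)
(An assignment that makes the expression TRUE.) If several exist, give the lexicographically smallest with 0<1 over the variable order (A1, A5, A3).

A1=0, A5=0, A3=1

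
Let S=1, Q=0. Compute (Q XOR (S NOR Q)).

Substituting: (0 XOR (1 NOR 0))
= 0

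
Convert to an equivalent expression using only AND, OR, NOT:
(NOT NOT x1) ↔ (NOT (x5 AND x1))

((NOT NOT x1) AND (NOT (x5 AND x1))) OR (NOT x1 AND (x5 AND x1))
(Biconditional = both true or both false)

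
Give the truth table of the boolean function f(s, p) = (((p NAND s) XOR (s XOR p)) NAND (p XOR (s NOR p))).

s | p | Output
--------------
0 | 0 | 0
0 | 1 | 1
1 | 0 | 1
1 | 1 | 1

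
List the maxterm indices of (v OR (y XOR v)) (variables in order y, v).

ΠM(0) = (y OR v)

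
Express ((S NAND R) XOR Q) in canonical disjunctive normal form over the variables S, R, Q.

(NOT S AND NOT R AND NOT Q) OR (NOT S AND R AND NOT Q) OR (S AND NOT R AND NOT Q) OR (S AND R AND Q)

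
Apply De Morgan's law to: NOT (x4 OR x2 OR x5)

NOT x4 AND NOT x2 AND NOT x5
De Morgan's: NOT(OR of terms) = AND of negations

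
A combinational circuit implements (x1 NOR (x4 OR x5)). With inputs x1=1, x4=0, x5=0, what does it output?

Substituting: (1 NOR (0 OR 0))
= 0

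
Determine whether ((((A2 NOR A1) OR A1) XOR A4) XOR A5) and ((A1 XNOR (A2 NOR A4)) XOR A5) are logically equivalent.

No. Counterexample: with A2=0, A4=0, A5=0, A1=0, Expression 1 = 1 but Expression 2 = 0.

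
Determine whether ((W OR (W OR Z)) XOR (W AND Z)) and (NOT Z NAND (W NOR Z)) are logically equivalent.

No. Counterexample: with W=1, Z=1, Expression 1 = 0 but Expression 2 = 1.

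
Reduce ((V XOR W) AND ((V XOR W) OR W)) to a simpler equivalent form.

By absorption (E AND (E OR v) = E):
= (V XOR W)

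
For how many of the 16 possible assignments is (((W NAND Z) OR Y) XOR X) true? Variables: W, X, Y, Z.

Satisfying assignments: (0,0,0,0), (0,0,0,1), (0,0,1,0), (0,0,1,1), (1,0,0,0), (1,0,1,0), (1,0,1,1), (1,1,0,1)
Count: 8 out of 16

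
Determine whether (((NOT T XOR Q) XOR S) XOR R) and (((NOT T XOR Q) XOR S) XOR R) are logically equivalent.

Yes, they are equivalent — the two output columns agree on all 16 assignments:
Q | S | R | T | Expression 1 | Expression 2
-------------------------------------------
0 | 0 | 0 | 0 | 1 | 1
0 | 0 | 0 | 1 | 0 | 0
0 | 0 | 1 | 0 | 0 | 0
0 | 0 | 1 | 1 | 1 | 1
0 | 1 | 0 | 0 | 0 | 0
0 | 1 | 0 | 1 | 1 | 1
0 | 1 | 1 | 0 | 1 | 1
0 | 1 | 1 | 1 | 0 | 0
1 | 0 | 0 | 0 | 0 | 0
1 | 0 | 0 | 1 | 1 | 1
1 | 0 | 1 | 0 | 1 | 1
1 | 0 | 1 | 1 | 0 | 0
1 | 1 | 0 | 0 | 1 | 1
1 | 1 | 0 | 1 | 0 | 0
1 | 1 | 1 | 0 | 0 | 0
1 | 1 | 1 | 1 | 1 | 1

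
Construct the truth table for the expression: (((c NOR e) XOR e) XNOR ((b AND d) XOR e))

d | c | e | b | Output
----------------------
0 | 0 | 0 | 0 | 0
0 | 0 | 0 | 1 | 0
0 | 0 | 1 | 0 | 1
0 | 0 | 1 | 1 | 1
0 | 1 | 0 | 0 | 1
0 | 1 | 0 | 1 | 1
0 | 1 | 1 | 0 | 1
0 | 1 | 1 | 1 | 1
1 | 0 | 0 | 0 | 0
1 | 0 | 0 | 1 | 1
1 | 0 | 1 | 0 | 1
1 | 0 | 1 | 1 | 0
1 | 1 | 0 | 0 | 1
1 | 1 | 0 | 1 | 0
1 | 1 | 1 | 0 | 1
1 | 1 | 1 | 1 | 0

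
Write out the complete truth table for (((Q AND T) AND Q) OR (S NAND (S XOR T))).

S | Q | T | Output
------------------
0 | 0 | 0 | 1
0 | 0 | 1 | 1
0 | 1 | 0 | 1
0 | 1 | 1 | 1
1 | 0 | 0 | 0
1 | 0 | 1 | 1
1 | 1 | 0 | 0
1 | 1 | 1 | 1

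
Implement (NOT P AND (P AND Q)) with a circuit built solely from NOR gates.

(((P NOR P) NOR (P NOR P)) NOR (((P NOR P) NOR (Q NOR Q)) NOR ((P NOR P) NOR (Q NOR Q))))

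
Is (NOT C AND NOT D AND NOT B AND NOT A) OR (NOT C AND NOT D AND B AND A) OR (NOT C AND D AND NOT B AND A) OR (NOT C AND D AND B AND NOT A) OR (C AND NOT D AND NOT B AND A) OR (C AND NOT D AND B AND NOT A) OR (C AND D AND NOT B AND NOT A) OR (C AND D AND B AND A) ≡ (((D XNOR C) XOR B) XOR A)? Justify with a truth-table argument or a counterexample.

Yes, they are equivalent — the two output columns agree on all 16 assignments:
C | D | B | A | Expression 1 | Expression 2
-------------------------------------------
0 | 0 | 0 | 0 | 1 | 1
0 | 0 | 0 | 1 | 0 | 0
0 | 0 | 1 | 0 | 0 | 0
0 | 0 | 1 | 1 | 1 | 1
0 | 1 | 0 | 0 | 0 | 0
0 | 1 | 0 | 1 | 1 | 1
0 | 1 | 1 | 0 | 1 | 1
0 | 1 | 1 | 1 | 0 | 0
1 | 0 | 0 | 0 | 0 | 0
1 | 0 | 0 | 1 | 1 | 1
1 | 0 | 1 | 0 | 1 | 1
1 | 0 | 1 | 1 | 0 | 0
1 | 1 | 0 | 0 | 1 | 1
1 | 1 | 0 | 1 | 0 | 0
1 | 1 | 1 | 0 | 0 | 0
1 | 1 | 1 | 1 | 1 | 1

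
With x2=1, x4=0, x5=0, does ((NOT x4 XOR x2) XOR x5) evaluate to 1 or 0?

Substituting: ((NOT 0 XOR 1) XOR 0)
= 0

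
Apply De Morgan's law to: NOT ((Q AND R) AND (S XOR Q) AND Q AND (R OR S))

NOT (Q AND R) OR NOT (S XOR Q) OR NOT Q OR NOT (R OR S)
De Morgan's: NOT(AND of terms) = OR of negations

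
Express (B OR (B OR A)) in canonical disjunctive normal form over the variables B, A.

(NOT B AND A) OR (B AND NOT A) OR (B AND A)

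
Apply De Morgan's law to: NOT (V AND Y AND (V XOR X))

NOT V OR NOT Y OR NOT (V XOR X)
De Morgan's: NOT(AND of terms) = OR of negations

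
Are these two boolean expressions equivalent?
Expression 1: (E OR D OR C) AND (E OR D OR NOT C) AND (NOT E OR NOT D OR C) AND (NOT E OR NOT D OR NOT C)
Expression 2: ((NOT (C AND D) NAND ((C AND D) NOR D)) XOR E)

Yes, they are equivalent — the two output columns agree on all 8 assignments:
E | D | C | Expression 1 | Expression 2
---------------------------------------
0 | 0 | 0 | 0 | 0
0 | 0 | 1 | 0 | 0
0 | 1 | 0 | 1 | 1
0 | 1 | 1 | 1 | 1
1 | 0 | 0 | 1 | 1
1 | 0 | 1 | 1 | 1
1 | 1 | 0 | 0 | 0
1 | 1 | 1 | 0 | 0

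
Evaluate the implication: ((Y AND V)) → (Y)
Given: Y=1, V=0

Antecedent ((Y AND V)) = 0; consequent (Y) = 1.
0 → 1 = 1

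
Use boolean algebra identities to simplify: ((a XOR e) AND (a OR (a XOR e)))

By absorption (E AND (E OR v) = E):
= (a XOR e)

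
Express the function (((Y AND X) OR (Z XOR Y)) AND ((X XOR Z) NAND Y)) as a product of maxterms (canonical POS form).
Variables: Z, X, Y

ΠM(0, 2, 3, 5) = (Z OR X OR Y) AND (Z OR NOT X OR Y) AND (Z OR NOT X OR NOT Y) AND (NOT Z OR X OR NOT Y)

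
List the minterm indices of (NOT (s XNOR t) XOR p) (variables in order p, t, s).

Σm(1, 2, 4, 7) = (NOT p AND NOT t AND s) OR (NOT p AND t AND NOT s) OR (p AND NOT t AND NOT s) OR (p AND t AND s)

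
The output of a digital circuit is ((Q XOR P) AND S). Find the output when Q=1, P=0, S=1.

Substituting: ((1 XOR 0) AND 1)
= 1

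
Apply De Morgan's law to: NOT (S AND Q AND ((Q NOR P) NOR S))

NOT S OR NOT Q OR NOT ((Q NOR P) NOR S)
De Morgan's: NOT(AND of terms) = OR of negations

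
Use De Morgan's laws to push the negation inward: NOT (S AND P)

NOT S OR NOT P
De Morgan's: NOT(AND of terms) = OR of negations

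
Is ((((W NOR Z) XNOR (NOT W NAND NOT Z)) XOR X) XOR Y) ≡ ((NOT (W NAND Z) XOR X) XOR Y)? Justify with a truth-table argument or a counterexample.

No. Counterexample: with Z=1, X=0, Y=0, W=1, Expression 1 = 0 but Expression 2 = 1.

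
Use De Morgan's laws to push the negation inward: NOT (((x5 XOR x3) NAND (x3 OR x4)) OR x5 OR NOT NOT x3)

NOT ((x5 XOR x3) NAND (x3 OR x4)) AND NOT x5 AND NOT x3
De Morgan's: NOT(OR of terms) = AND of negations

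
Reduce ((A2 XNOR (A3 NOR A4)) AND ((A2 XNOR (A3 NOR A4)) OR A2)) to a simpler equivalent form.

By absorption (E AND (E OR v) = E):
= (A2 XNOR (A3 NOR A4))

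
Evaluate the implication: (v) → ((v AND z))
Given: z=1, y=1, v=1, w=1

Antecedent (v) = 1; consequent ((v AND z)) = 1.
1 → 1 = 1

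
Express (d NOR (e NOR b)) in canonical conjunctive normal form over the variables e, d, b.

(e OR d OR b) AND (e OR NOT d OR b) AND (e OR NOT d OR NOT b) AND (NOT e OR NOT d OR b) AND (NOT e OR NOT d OR NOT b)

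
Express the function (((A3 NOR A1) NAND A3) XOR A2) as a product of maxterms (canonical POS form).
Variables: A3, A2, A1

ΠM(2, 3, 6, 7) = (A3 OR NOT A2 OR A1) AND (A3 OR NOT A2 OR NOT A1) AND (NOT A3 OR NOT A2 OR A1) AND (NOT A3 OR NOT A2 OR NOT A1)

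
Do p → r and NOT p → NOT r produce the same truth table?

No, Inverse is not equivalent to original (counterexample: p=0, r=1)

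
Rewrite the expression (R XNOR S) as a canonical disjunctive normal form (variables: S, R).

(NOT S AND NOT R) OR (S AND R)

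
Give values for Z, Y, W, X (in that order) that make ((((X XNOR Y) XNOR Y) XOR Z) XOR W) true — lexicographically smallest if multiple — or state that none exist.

Z=0, Y=0, W=0, X=1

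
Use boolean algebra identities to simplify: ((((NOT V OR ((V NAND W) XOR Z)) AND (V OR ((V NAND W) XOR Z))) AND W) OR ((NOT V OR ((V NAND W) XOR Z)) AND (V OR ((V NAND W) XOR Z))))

By absorption (E OR (E AND v) = E) then distribution ((E OR v) AND (E OR NOT v) = E):
= ((V NAND W) XOR Z)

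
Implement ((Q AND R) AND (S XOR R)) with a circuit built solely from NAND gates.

((((Q NAND R) NAND (Q NAND R)) NAND ((S NAND (S NAND R)) NAND (R NAND (S NAND R)))) NAND (((Q NAND R) NAND (Q NAND R)) NAND ((S NAND (S NAND R)) NAND (R NAND (S NAND R)))))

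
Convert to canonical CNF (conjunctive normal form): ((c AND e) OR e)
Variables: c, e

(c OR e) AND (NOT c OR e)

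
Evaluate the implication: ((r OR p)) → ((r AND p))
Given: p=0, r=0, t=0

Antecedent ((r OR p)) = 0; consequent ((r AND p)) = 0.
0 → 0 = 1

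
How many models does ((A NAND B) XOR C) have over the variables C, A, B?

Satisfying assignments: (0,0,0), (0,0,1), (0,1,0), (1,1,1)
Count: 4 out of 8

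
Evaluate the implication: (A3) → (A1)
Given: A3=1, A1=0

Antecedent (A3) = 1; consequent (A1) = 0.
1 → 0 = 0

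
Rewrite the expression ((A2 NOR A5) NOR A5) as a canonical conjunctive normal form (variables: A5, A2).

(A5 OR A2) AND (NOT A5 OR A2) AND (NOT A5 OR NOT A2)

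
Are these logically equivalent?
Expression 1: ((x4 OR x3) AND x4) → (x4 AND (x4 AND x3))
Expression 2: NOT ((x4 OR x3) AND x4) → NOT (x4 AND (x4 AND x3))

No, Inverse is not equivalent to original (counterexample: x4=1, x3=0)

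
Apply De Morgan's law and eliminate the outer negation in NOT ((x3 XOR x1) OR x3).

NOT (x3 XOR x1) AND NOT x3
De Morgan's: NOT(OR of terms) = AND of negations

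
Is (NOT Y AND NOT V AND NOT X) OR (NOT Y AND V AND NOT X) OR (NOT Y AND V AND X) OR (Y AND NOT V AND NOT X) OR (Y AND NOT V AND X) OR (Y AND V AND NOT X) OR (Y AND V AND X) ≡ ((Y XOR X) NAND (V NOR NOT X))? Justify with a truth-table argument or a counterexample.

Yes, they are equivalent — the two output columns agree on all 8 assignments:
Y | V | X | Expression 1 | Expression 2
---------------------------------------
0 | 0 | 0 | 1 | 1
0 | 0 | 1 | 0 | 0
0 | 1 | 0 | 1 | 1
0 | 1 | 1 | 1 | 1
1 | 0 | 0 | 1 | 1
1 | 0 | 1 | 1 | 1
1 | 1 | 0 | 1 | 1
1 | 1 | 1 | 1 | 1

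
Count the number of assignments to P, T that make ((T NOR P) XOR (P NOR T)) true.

No assignment satisfies the expression.
Count: 0 out of 4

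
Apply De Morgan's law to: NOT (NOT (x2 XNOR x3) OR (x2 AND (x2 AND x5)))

(x2 XNOR x3) AND NOT (x2 AND (x2 AND x5))
De Morgan's: NOT(OR of terms) = AND of negations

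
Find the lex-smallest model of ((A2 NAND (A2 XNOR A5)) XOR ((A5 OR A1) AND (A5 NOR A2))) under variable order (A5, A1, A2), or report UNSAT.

A5=0, A1=0, A2=0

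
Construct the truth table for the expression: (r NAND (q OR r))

q | r | Output
--------------
0 | 0 | 1
0 | 1 | 0
1 | 0 | 1
1 | 1 | 0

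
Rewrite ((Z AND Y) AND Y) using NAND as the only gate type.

((((Z NAND Y) NAND (Z NAND Y)) NAND Y) NAND (((Z NAND Y) NAND (Z NAND Y)) NAND Y))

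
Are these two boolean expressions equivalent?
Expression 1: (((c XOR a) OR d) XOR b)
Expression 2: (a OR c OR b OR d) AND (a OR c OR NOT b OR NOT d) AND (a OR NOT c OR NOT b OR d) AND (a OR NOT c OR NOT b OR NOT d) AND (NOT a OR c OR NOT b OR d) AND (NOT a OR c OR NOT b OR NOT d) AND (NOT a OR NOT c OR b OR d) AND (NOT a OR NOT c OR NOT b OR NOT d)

Yes, they are equivalent — the two output columns agree on all 16 assignments:
a | c | b | d | Expression 1 | Expression 2
-------------------------------------------
0 | 0 | 0 | 0 | 0 | 0
0 | 0 | 0 | 1 | 1 | 1
0 | 0 | 1 | 0 | 1 | 1
0 | 0 | 1 | 1 | 0 | 0
0 | 1 | 0 | 0 | 1 | 1
0 | 1 | 0 | 1 | 1 | 1
0 | 1 | 1 | 0 | 0 | 0
0 | 1 | 1 | 1 | 0 | 0
1 | 0 | 0 | 0 | 1 | 1
1 | 0 | 0 | 1 | 1 | 1
1 | 0 | 1 | 0 | 0 | 0
1 | 0 | 1 | 1 | 0 | 0
1 | 1 | 0 | 0 | 0 | 0
1 | 1 | 0 | 1 | 1 | 1
1 | 1 | 1 | 0 | 1 | 1
1 | 1 | 1 | 1 | 0 | 0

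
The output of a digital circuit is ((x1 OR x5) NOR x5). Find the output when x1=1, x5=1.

Substituting: ((1 OR 1) NOR 1)
= 0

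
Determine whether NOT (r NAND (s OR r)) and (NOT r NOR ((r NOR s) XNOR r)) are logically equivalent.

Yes, they are equivalent — the two output columns agree on all 4 assignments:
s | r | Expression 1 | Expression 2
-----------------------------------
0 | 0 | 0 | 0
0 | 1 | 1 | 1
1 | 0 | 0 | 0
1 | 1 | 1 | 1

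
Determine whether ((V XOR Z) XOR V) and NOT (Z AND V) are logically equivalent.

No. Counterexample: with Z=0, V=0, Expression 1 = 0 but Expression 2 = 1.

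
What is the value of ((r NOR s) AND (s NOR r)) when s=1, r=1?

Substituting: ((1 NOR 1) AND (1 NOR 1))
= 0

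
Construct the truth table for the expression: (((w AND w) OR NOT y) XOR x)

x | y | w | Output
------------------
0 | 0 | 0 | 1
0 | 0 | 1 | 1
0 | 1 | 0 | 0
0 | 1 | 1 | 1
1 | 0 | 0 | 0
1 | 0 | 1 | 0
1 | 1 | 0 | 1
1 | 1 | 1 | 0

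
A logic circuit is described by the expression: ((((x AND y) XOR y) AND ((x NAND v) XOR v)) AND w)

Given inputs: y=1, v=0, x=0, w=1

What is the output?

Substituting: ((((0 AND 1) XOR 1) AND ((0 NAND 0) XOR 0)) AND 1)
= 1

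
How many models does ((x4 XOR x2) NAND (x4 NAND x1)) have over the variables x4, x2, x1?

Satisfying assignments: (0,0,0), (0,0,1), (1,0,1), (1,1,0), (1,1,1)
Count: 5 out of 8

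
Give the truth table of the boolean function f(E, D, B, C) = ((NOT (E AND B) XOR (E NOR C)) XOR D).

E | D | B | C | Output
----------------------
0 | 0 | 0 | 0 | 0
0 | 0 | 0 | 1 | 1
0 | 0 | 1 | 0 | 0
0 | 0 | 1 | 1 | 1
0 | 1 | 0 | 0 | 1
0 | 1 | 0 | 1 | 0
0 | 1 | 1 | 0 | 1
0 | 1 | 1 | 1 | 0
1 | 0 | 0 | 0 | 1
1 | 0 | 0 | 1 | 1
1 | 0 | 1 | 0 | 0
1 | 0 | 1 | 1 | 0
1 | 1 | 0 | 0 | 0
1 | 1 | 0 | 1 | 0
1 | 1 | 1 | 0 | 1
1 | 1 | 1 | 1 | 1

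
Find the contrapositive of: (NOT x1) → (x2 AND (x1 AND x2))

Contrapositive: NOT (x2 AND (x1 AND x2)) → x1
Note: A statement and its contrapositive are logically equivalent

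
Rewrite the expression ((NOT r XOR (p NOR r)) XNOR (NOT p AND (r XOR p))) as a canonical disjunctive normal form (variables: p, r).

(NOT p AND NOT r) OR (p AND r)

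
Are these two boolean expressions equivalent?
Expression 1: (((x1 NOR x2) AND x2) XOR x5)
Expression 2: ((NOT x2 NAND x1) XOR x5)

No. Counterexample: with x5=0, x1=0, x2=0, Expression 1 = 0 but Expression 2 = 1.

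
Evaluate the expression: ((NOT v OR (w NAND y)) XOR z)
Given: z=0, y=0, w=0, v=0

Substituting: ((NOT 0 OR (0 NAND 0)) XOR 0)
= 1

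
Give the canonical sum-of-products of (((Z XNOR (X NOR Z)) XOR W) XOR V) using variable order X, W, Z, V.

Σm(1, 3, 4, 6, 8, 11, 13, 14) = (NOT X AND NOT W AND NOT Z AND V) OR (NOT X AND NOT W AND Z AND V) OR (NOT X AND W AND NOT Z AND NOT V) OR (NOT X AND W AND Z AND NOT V) OR (X AND NOT W AND NOT Z AND NOT V) OR (X AND NOT W AND Z AND V) OR (X AND W AND NOT Z AND V) OR (X AND W AND Z AND NOT V)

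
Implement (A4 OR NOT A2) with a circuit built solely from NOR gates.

((A4 NOR (A2 NOR A2)) NOR (A4 NOR (A2 NOR A2)))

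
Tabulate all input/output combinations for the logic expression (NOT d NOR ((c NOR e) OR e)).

e | d | c | Output
------------------
0 | 0 | 0 | 0
0 | 0 | 1 | 0
0 | 1 | 0 | 0
0 | 1 | 1 | 1
1 | 0 | 0 | 0
1 | 0 | 1 | 0
1 | 1 | 0 | 0
1 | 1 | 1 | 0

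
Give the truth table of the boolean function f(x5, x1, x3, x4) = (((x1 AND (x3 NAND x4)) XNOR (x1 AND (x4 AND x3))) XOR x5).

x5 | x1 | x3 | x4 | Output
--------------------------
0 | 0 | 0 | 0 | 1
0 | 0 | 0 | 1 | 1
0 | 0 | 1 | 0 | 1
0 | 0 | 1 | 1 | 1
0 | 1 | 0 | 0 | 0
0 | 1 | 0 | 1 | 0
0 | 1 | 1 | 0 | 0
0 | 1 | 1 | 1 | 0
1 | 0 | 0 | 0 | 0
1 | 0 | 0 | 1 | 0
1 | 0 | 1 | 0 | 0
1 | 0 | 1 | 1 | 0
1 | 1 | 0 | 0 | 1
1 | 1 | 0 | 1 | 1
1 | 1 | 1 | 0 | 1
1 | 1 | 1 | 1 | 1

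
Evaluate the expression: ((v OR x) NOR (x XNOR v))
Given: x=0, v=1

Substituting: ((1 OR 0) NOR (0 XNOR 1))
= 0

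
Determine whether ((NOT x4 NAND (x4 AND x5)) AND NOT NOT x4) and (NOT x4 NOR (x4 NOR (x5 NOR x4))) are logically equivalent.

Yes, they are equivalent — the two output columns agree on all 4 assignments:
x5 | x4 | Expression 1 | Expression 2
-------------------------------------
0 | 0 | 0 | 0
0 | 1 | 1 | 1
1 | 0 | 0 | 0
1 | 1 | 1 | 1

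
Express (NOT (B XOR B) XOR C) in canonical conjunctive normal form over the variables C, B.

(NOT C OR B) AND (NOT C OR NOT B)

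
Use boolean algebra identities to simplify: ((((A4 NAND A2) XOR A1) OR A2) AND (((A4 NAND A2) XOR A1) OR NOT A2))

By distribution ((E OR v) AND (E OR NOT v) = E):
= ((A4 NAND A2) XOR A1)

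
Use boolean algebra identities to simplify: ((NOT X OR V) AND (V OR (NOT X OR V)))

By absorption (E AND (E OR v) = E):
= (NOT X OR V)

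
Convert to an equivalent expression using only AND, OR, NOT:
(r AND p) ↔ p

((r AND p) AND p) OR (NOT (r AND p) AND NOT p)
(Biconditional = both true or both false)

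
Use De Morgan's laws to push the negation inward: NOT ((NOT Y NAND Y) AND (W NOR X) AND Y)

NOT (NOT Y NAND Y) OR NOT (W NOR X) OR NOT Y
De Morgan's: NOT(AND of terms) = OR of negations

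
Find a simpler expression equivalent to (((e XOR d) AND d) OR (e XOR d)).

By absorption (E OR (E AND v) = E):
= (e XOR d)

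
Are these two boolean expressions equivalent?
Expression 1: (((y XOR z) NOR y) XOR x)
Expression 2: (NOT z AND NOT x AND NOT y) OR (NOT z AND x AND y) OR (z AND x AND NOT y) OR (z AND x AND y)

Yes, they are equivalent — the two output columns agree on all 8 assignments:
z | x | y | Expression 1 | Expression 2
---------------------------------------
0 | 0 | 0 | 1 | 1
0 | 0 | 1 | 0 | 0
0 | 1 | 0 | 0 | 0
0 | 1 | 1 | 1 | 1
1 | 0 | 0 | 0 | 0
1 | 0 | 1 | 0 | 0
1 | 1 | 0 | 1 | 1
1 | 1 | 1 | 1 | 1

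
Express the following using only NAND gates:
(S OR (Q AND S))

((S NAND S) NAND (((Q NAND S) NAND (Q NAND S)) NAND ((Q NAND S) NAND (Q NAND S))))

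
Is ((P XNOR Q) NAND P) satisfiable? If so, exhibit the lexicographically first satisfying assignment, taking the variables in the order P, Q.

P=0, Q=0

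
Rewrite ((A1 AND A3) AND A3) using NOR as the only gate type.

((((A1 NOR A1) NOR (A3 NOR A3)) NOR ((A1 NOR A1) NOR (A3 NOR A3))) NOR (A3 NOR A3))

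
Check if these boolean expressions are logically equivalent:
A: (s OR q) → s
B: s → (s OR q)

No, Converse is not equivalent to original (counterexample: p=0, s=0, q=1)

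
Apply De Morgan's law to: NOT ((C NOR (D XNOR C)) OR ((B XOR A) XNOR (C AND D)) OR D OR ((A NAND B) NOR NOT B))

NOT (C NOR (D XNOR C)) AND NOT ((B XOR A) XNOR (C AND D)) AND NOT D AND NOT ((A NAND B) NOR NOT B)
De Morgan's: NOT(OR of terms) = AND of negations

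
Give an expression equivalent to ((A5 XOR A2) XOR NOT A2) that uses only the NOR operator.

((((((((A5 NOR A2) NOR (A5 NOR A2)) NOR ((A5 NOR A2) NOR (A5 NOR A2))) NOR ((((A5 NOR A5) NOR (A2 NOR A2)) NOR ((A5 NOR A5) NOR (A2 NOR A2))) NOR (((A5 NOR A5) NOR (A2 NOR A2)) NOR ((A5 NOR A5) NOR (A2 NOR A2))))) NOR (A2 NOR A2)) NOR (((((A5 NOR A2) NOR (A5 NOR A2)) NOR ((A5 NOR A2) NOR (A5 NOR A2))) NOR ((((A5 NOR A5) NOR (A2 NOR A2)) NOR ((A5 NOR A5) NOR (A2 NOR A2))) NOR (((A5 NOR A5) NOR (A2 NOR A2)) NOR ((A5 NOR A5) NOR (A2 NOR A2))))) NOR (A2 NOR A2))) NOR ((((((A5 NOR A2) NOR (A5 NOR A2)) NOR ((A5 NOR A2) NOR (A5 NOR A2))) NOR ((((A5 NOR A5) NOR (A2 NOR A2)) NOR ((A5 NOR A5) NOR (A2 NOR A2))) NOR (((A5 NOR A5) NOR (A2 NOR A2)) NOR ((A5 NOR A5) NOR (A2 NOR A2))))) NOR (A2 NOR A2)) NOR (((((A5 NOR A2) NOR (A5 NOR A2)) NOR ((A5 NOR A2) NOR (A5 NOR A2))) NOR ((((A5 NOR A5) NOR (A2 NOR A2)) NOR ((A5 NOR A5) NOR (A2 NOR A2))) NOR (((A5 NOR A5) NOR (A2 NOR A2)) NOR ((A5 NOR A5) NOR (A2 NOR A2))))) NOR (A2 NOR A2)))) NOR ((((((((A5 NOR A2) NOR (A5 NOR A2)) NOR ((A5 NOR A2) NOR (A5 NOR A2))) NOR ((((A5 NOR A5) NOR (A2 NOR A2)) NOR ((A5 NOR A5) NOR (A2 NOR A2))) NOR (((A5 NOR A5) NOR (A2 NOR A2)) NOR ((A5 NOR A5) NOR (A2 NOR A2))))) NOR ((((A5 NOR A2) NOR (A5 NOR A2)) NOR ((A5 NOR A2) NOR (A5 NOR A2))) NOR ((((A5 NOR A5) NOR (A2 NOR A2)) NOR ((A5 NOR A5) NOR (A2 NOR A2))) NOR (((A5 NOR A5) NOR (A2 NOR A2)) NOR ((A5 NOR A5) NOR (A2 NOR A2)))))) NOR ((A2 NOR A2) NOR (A2 NOR A2))) NOR ((((((A5 NOR A2) NOR (A5 NOR A2)) NOR ((A5 NOR A2) NOR (A5 NOR A2))) NOR ((((A5 NOR A5) NOR (A2 NOR A2)) NOR ((A5 NOR A5) NOR (A2 NOR A2))) NOR (((A5 NOR A5) NOR (A2 NOR A2)) NOR ((A5 NOR A5) NOR (A2 NOR A2))))) NOR ((((A5 NOR A2) NOR (A5 NOR A2)) NOR ((A5 NOR A2) NOR (A5 NOR A2))) NOR ((((A5 NOR A5) NOR (A2 NOR A2)) NOR ((A5 NOR A5) NOR (A2 NOR A2))) NOR (((A5 NOR A5) NOR (A2 NOR A2)) NOR ((A5 NOR A5) NOR (A2 NOR A2)))))) NOR ((A2 NOR A2) NOR (A2 NOR A2)))) NOR (((((((A5 NOR A2) NOR (A5 NOR A2)) NOR ((A5 NOR A2) NOR (A5 NOR A2))) NOR ((((A5 NOR A5) NOR (A2 NOR A2)) NOR ((A5 NOR A5) NOR (A2 NOR A2))) NOR (((A5 NOR A5) NOR (A2 NOR A2)) NOR ((A5 NOR A5) NOR (A2 NOR A2))))) NOR ((((A5 NOR A2) NOR (A5 NOR A2)) NOR ((A5 NOR A2) NOR (A5 NOR A2))) NOR ((((A5 NOR A5) NOR (A2 NOR A2)) NOR ((A5 NOR A5) NOR (A2 NOR A2))) NOR (((A5 NOR A5) NOR (A2 NOR A2)) NOR ((A5 NOR A5) NOR (A2 NOR A2)))))) NOR ((A2 NOR A2) NOR (A2 NOR A2))) NOR ((((((A5 NOR A2) NOR (A5 NOR A2)) NOR ((A5 NOR A2) NOR (A5 NOR A2))) NOR ((((A5 NOR A5) NOR (A2 NOR A2)) NOR ((A5 NOR A5) NOR (A2 NOR A2))) NOR (((A5 NOR A5) NOR (A2 NOR A2)) NOR ((A5 NOR A5) NOR (A2 NOR A2))))) NOR ((((A5 NOR A2) NOR (A5 NOR A2)) NOR ((A5 NOR A2) NOR (A5 NOR A2))) NOR ((((A5 NOR A5) NOR (A2 NOR A2)) NOR ((A5 NOR A5) NOR (A2 NOR A2))) NOR (((A5 NOR A5) NOR (A2 NOR A2)) NOR ((A5 NOR A5) NOR (A2 NOR A2)))))) NOR ((A2 NOR A2) NOR (A2 NOR A2))))))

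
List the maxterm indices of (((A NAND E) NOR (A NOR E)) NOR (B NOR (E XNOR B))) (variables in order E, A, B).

ΠM(4, 6, 7) = (NOT E OR A OR B) AND (NOT E OR NOT A OR B) AND (NOT E OR NOT A OR NOT B)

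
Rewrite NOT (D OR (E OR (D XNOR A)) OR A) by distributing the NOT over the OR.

NOT D AND NOT (E OR (D XNOR A)) AND NOT A
De Morgan's: NOT(OR of terms) = AND of negations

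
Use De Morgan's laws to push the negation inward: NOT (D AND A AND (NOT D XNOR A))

NOT D OR NOT A OR NOT (NOT D XNOR A)
De Morgan's: NOT(AND of terms) = OR of negations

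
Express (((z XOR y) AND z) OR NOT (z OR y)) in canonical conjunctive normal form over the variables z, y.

(z OR NOT y) AND (NOT z OR NOT y)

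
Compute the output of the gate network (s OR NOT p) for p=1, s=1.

Substituting: (1 OR NOT 1)
= 1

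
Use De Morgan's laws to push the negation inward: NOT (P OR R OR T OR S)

NOT P AND NOT R AND NOT T AND NOT S
De Morgan's: NOT(OR of terms) = AND of negations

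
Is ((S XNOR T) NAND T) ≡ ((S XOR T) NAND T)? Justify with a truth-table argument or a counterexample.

No. Counterexample: with S=0, T=1, Expression 1 = 1 but Expression 2 = 0.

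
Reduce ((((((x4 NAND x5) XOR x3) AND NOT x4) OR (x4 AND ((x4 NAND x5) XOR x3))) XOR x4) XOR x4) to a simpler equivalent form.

By XOR self-cancellation ((E XOR v) XOR v = E) then distribution ((E AND v) OR (E AND NOT v) = E):
= ((x4 NAND x5) XOR x3)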